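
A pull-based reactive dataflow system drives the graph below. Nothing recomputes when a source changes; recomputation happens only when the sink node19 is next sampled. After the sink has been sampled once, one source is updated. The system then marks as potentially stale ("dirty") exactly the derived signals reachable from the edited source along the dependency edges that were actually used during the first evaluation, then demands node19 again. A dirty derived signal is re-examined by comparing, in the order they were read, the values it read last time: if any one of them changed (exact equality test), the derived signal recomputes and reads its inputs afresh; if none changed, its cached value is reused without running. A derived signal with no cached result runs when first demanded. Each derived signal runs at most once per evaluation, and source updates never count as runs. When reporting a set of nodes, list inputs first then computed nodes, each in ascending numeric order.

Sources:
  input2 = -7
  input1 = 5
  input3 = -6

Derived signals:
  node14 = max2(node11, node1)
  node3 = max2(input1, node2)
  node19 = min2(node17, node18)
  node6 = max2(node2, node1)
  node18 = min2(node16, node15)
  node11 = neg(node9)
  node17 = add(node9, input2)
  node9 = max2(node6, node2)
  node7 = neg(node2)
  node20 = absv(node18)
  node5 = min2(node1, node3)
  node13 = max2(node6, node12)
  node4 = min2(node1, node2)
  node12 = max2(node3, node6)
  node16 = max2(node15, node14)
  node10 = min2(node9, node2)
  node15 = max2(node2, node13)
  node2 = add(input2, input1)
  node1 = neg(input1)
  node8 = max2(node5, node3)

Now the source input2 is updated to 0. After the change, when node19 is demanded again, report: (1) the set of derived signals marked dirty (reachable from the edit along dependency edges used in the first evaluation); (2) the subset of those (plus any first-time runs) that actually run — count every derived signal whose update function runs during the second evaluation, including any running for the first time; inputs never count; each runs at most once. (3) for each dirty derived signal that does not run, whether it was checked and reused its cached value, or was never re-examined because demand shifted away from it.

Marked dirty: node2, node3, node6, node9, node11, node12, node13, node14, node15, node16, node17, node18, node19.
Derived signals that run: node2, node3, node6, node9, node11, node12, node13, node14, node15, node16, node17, node19 — 12 in total.
Checked but reused from cache: node18.
Key observation: the cutoff stops propagation at node18 — its inputs' values are unchanged, so it reuses its cache.

First evaluation (everything demanded from the output):
  node1 = neg(5) = -5
  node2 = add(-7, 5) = -2
  node3 = max2(5, -2) = 5
  node6 = max2(-2, -5) = -2
  node9 = max2(-2, -2) = -2
  node11 = neg(-2) = 2
  node12 = max2(5, -2) = 5
  node13 = max2(-2, 5) = 5
  node14 = max2(2, -5) = 2
  node15 = max2(-2, 5) = 5
  node16 = max2(5, 2) = 5
  node17 = add(-2, -7) = -9
  node18 = min2(5, 5) = 5
  node19 = min2(-9, 5) = -9

Propagation after the edit:
  node2: runs — input2 -7->0; result 5.
  node3: runs — node2 -2->5; result 5 (same value as before).
  node6: runs — node2 -2->5; result 5.
  node9: runs — node6 -2->5; node2 -2->5; result 5.
  node11: runs — node9 -2->5; result -5.
  node12: runs — node6 -2->5; result 5 (same value as before).
  node13: runs — node6 -2->5; result 5 (same value as before).
  node14: runs — node11 2->-5; result -5.
  node15: runs — node2 -2->5; result 5 (same value as before).
  node16: runs — node14 2->-5; result 5 (same value as before).
  node17: runs — node9 -2->5; input2 -7->0; result 5.
  node18: checked — values it read are unchanged (node16 unchanged, node15 unchanged); reused cached 5 without running.
  node19: runs — node17 -9->5; result 5.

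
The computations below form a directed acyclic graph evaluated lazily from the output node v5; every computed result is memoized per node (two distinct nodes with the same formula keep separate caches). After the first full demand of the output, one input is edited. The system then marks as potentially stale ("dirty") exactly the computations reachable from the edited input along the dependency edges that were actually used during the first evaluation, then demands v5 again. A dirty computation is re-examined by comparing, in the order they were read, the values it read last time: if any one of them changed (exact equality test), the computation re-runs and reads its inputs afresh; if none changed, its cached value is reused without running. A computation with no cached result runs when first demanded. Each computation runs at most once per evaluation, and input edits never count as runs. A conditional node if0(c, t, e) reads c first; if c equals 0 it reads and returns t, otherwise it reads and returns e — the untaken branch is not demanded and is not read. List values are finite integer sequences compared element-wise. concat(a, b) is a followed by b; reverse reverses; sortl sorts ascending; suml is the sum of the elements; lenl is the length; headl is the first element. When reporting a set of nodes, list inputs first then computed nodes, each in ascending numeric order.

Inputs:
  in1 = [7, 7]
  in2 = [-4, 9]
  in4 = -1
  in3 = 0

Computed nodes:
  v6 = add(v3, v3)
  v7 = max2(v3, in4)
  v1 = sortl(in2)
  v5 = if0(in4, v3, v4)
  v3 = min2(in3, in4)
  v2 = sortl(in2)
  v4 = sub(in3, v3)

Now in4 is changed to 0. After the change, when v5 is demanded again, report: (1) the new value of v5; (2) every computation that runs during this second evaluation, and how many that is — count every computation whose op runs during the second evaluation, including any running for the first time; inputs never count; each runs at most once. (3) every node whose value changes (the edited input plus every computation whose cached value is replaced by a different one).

First demand of the output computes:
  v3 = min2(0, -1) = -1
  v4 = sub(0, -1) = 1
  v5 = if0(in4=-1 -> else branch v4) = 1

After the edit, cleaning proceeds:
  v3: a read changed (in4 -1->0) — executes, giving 0.
  v4: stays stale; no demand reaches it after the flip.
  v5: a read changed (in4 -1->0) — executes, giving 0.

Note the branch switch — demand abandons v4, which is never re-examined.

Demanding v5 again yields 0.
2 computations run: v3, v5.
The nodes whose values change: in4, v3, v5.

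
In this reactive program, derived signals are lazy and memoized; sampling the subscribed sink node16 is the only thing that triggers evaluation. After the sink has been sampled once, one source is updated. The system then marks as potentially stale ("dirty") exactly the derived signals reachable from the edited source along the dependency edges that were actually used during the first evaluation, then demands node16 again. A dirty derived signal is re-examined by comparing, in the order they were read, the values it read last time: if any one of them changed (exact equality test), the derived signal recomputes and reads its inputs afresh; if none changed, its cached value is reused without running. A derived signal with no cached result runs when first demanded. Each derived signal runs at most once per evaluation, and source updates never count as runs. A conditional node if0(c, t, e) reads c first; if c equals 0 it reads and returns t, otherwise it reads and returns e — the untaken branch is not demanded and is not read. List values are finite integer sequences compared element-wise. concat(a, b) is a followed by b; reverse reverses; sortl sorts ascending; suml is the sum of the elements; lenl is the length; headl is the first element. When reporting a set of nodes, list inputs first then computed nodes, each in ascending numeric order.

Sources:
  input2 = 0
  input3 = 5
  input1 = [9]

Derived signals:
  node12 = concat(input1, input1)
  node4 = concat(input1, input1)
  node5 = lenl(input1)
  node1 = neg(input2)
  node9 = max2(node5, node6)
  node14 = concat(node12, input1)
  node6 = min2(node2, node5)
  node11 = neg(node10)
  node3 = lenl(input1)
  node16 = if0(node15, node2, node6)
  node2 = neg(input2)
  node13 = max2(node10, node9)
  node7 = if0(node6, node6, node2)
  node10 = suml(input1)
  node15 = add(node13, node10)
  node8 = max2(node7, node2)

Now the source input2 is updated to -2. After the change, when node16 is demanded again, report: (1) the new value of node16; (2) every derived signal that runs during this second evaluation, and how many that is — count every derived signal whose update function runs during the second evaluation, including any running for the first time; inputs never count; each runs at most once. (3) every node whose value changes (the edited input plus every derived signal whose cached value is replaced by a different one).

Demanding node16 again yields 1.
4 derived signals run: node2, node6, node9, node16.
The nodes whose values change: input2, node2, node6, node16.
Note where the cutoff bites: node13 is checked, finds nothing changed, and keeps its cache.

First demand of the output computes:
  node2 = neg(0) = 0
  node5 = lenl([9]) = 1
  node6 = min2(0, 1) = 0
  node9 = max2(1, 0) = 1
  node10 = suml([9]) = 9
  node13 = max2(9, 1) = 9
  node15 = add(9, 9) = 18
  node16 = if0(node15=18 -> else branch node6) = 0

After the edit, cleaning proceeds:
  node2: a read changed (input2 0->-2) — executes, giving 2.
  node6: a read changed (node2 0->2) — executes, giving 1.
  node9: a read changed (node6 0->1) — executes, giving 1 — identical to its old value.
  node13: dirty, but its reads are unchanged (node10 unchanged, node9 unchanged); cached 9 stands.
  node15: dirty, but its reads are unchanged (node13 unchanged, node10 unchanged); cached 18 stands.
  node16: a read changed (node6 0->1) — executes, giving 1.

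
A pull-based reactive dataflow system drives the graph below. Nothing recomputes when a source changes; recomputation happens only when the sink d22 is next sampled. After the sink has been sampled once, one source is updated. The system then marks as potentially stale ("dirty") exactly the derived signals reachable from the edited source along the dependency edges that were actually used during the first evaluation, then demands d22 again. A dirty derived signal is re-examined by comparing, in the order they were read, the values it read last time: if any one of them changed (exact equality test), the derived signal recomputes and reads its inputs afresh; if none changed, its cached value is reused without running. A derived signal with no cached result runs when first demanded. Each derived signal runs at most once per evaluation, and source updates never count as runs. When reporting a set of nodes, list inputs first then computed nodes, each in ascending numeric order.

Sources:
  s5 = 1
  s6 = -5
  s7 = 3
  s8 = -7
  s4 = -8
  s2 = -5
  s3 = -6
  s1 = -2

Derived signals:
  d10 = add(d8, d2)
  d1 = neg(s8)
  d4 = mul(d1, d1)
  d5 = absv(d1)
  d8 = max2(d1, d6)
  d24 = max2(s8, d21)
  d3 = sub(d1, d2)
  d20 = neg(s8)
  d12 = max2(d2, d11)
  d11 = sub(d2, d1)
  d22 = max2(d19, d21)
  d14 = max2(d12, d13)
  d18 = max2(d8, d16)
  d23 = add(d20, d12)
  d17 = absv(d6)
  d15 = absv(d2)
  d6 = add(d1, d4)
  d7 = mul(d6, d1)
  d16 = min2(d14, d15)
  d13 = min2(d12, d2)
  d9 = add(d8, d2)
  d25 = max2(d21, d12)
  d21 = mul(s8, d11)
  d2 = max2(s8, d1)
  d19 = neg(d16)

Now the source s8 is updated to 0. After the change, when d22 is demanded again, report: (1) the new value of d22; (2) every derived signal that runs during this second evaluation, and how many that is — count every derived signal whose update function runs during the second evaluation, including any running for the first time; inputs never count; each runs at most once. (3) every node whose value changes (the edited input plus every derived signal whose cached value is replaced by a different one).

New value of d22: 0.
Derived signals that run: d1, d2, d11, d12, d13, d14, d15, d16, d19, d21, d22 — 11 in total.
Values that change: s8, d1, d2, d12, d13, d14, d15, d16, d19.

First evaluation (everything demanded from the output):
  d1 = neg(-7) = 7
  d2 = max2(-7, 7) = 7
  d11 = sub(7, 7) = 0
  d12 = max2(7, 0) = 7
  d13 = min2(7, 7) = 7
  d14 = max2(7, 7) = 7
  d15 = absv(7) = 7
  d16 = min2(7, 7) = 7
  d19 = neg(7) = -7
  d21 = mul(-7, 0) = 0
  d22 = max2(-7, 0) = 0

Propagation after the edit:
  d1: runs — s8 -7->0; result 0.
  d2: runs — s8 -7->0; d1 7->0; result 0.
  d11: runs — d2 7->0; d1 7->0; result 0 (same value as before).
  d12: runs — d2 7->0; result 0.
  d13: runs — d12 7->0; d2 7->0; result 0.
  d14: runs — d12 7->0; d13 7->0; result 0.
  d15: runs — d2 7->0; result 0.
  d16: runs — d14 7->0; d15 7->0; result 0.
  d19: runs — d16 7->0; result 0.
  d21: runs — s8 -7->0; result 0 (same value as before).
  d22: runs — d19 -7->0; result 0 (same value as before).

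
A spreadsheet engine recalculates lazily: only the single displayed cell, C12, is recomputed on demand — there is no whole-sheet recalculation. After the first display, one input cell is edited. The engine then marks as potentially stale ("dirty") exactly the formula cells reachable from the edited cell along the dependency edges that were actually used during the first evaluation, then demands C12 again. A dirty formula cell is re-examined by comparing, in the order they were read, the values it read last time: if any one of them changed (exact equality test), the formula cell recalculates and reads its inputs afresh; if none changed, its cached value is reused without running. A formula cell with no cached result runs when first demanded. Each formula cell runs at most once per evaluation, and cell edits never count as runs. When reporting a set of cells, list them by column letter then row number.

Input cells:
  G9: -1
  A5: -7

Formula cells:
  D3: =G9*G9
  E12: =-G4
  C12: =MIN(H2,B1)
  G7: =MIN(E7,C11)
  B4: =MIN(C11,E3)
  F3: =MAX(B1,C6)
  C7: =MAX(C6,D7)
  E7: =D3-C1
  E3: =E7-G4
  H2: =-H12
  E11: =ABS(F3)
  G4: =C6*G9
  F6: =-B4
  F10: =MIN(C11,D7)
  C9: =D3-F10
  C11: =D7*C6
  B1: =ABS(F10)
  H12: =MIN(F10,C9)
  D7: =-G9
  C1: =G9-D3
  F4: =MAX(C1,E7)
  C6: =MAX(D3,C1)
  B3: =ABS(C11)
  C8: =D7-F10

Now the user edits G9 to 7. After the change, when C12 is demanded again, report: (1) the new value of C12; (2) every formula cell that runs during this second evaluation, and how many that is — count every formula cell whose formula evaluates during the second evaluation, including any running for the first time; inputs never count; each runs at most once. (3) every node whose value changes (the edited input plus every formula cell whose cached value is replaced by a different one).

First evaluation (everything demanded from the output):
  D3 = -1 * -1 = 1
  C1 = -1 - 1 = -2
  C6 = MAX(1, -2) = 1
  D7 = -(-1) = 1
  C11 = 1 * 1 = 1
  F10 = MIN(1, 1) = 1
  B1 = ABS(1) = 1
  C9 = 1 - 1 = 0
  H12 = MIN(1, 0) = 0
  H2 = -(0) = 0
  C12 = MIN(0, 1) = 0

Propagation after the edit:
  D3: runs — G9 -1->7; G9 -1->7; result 49.
  C1: runs — G9 -1->7; D3 1->49; result -42.
  C6: runs — D3 1->49; C1 -2->-42; result 49.
  D7: runs — G9 -1->7; result -7.
  C11: runs — D7 1->-7; C6 1->49; result -343.
  F10: runs — C11 1->-343; D7 1->-7; result -343.
  B1: runs — F10 1->-343; result 343.
  C9: runs — D3 1->49; F10 1->-343; result 392.
  H12: runs — F10 1->-343; C9 0->392; result -343.
  H2: runs — H12 0->-343; result 343.
  C12: runs — H2 0->343; B1 1->343; result 343.

New value of C12: 343.
Formula cells that run: B1, C1, C6, C9, C11, C12, D3, D7, F10, H2, H12 — 11 in total.
Values that change: B1, C1, C6, C9, C11, C12, D3, D7, F10, G9, H2, H12.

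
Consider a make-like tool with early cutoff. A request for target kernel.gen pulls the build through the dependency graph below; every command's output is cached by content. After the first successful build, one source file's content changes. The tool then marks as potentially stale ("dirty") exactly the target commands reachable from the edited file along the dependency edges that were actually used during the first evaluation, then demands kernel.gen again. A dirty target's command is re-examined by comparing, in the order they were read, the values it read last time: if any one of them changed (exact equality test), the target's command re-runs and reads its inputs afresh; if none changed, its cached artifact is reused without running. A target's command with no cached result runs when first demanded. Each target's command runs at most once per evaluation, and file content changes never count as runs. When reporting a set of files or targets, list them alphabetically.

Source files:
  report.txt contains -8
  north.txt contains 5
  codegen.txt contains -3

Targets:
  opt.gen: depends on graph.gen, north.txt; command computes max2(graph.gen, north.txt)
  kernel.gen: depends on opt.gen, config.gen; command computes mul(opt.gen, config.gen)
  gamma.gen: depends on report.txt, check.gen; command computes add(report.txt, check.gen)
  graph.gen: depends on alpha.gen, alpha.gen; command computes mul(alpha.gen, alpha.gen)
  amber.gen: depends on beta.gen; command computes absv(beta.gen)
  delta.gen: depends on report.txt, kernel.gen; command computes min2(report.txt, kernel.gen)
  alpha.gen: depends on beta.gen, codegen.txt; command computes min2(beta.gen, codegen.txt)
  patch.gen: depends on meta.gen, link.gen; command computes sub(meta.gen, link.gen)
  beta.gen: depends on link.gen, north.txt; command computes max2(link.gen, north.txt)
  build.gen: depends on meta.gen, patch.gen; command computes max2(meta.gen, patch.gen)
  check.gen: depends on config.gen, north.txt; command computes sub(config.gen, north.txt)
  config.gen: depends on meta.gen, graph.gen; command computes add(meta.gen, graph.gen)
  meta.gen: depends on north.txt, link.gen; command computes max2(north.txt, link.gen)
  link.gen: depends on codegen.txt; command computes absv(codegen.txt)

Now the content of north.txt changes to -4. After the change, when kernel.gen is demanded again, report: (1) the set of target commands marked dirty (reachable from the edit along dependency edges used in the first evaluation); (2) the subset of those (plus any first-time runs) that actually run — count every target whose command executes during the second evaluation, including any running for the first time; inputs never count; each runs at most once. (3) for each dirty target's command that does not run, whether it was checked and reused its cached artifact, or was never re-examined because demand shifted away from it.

First demand of the output computes:
  link.gen = absv(-3) = 3
  beta.gen = max2(3, 5) = 5
  alpha.gen = min2(5, -3) = -3
  graph.gen = mul(-3, -3) = 9
  meta.gen = max2(5, 3) = 5
  config.gen = add(5, 9) = 14
  opt.gen = max2(9, 5) = 9
  kernel.gen = mul(9, 14) = 126

After the edit, cleaning proceeds:
  beta.gen: a read changed (north.txt 5->-4) — executes, giving 3.
  alpha.gen: a read changed (beta.gen 5->3) — executes, giving -3 — identical to its old value.
  graph.gen: dirty, but its reads are unchanged (alpha.gen unchanged, alpha.gen unchanged); cached 9 stands.
  meta.gen: a read changed (north.txt 5->-4) — executes, giving 3.
  config.gen: a read changed (meta.gen 5->3) — executes, giving 12.
  opt.gen: a read changed (north.txt 5->-4) — executes, giving 9 — identical to its old value.
  kernel.gen: a read changed (config.gen 14->12) — executes, giving 108.

Note where the cutoff bites: graph.gen is checked, finds nothing changed, and keeps its cache.

The edit dirties: alpha.gen, beta.gen, config.gen, graph.gen, kernel.gen, meta.gen, opt.gen.
6 target commands run: alpha.gen, beta.gen, config.gen, kernel.gen, meta.gen, opt.gen.
Cache hits after checking: graph.gen.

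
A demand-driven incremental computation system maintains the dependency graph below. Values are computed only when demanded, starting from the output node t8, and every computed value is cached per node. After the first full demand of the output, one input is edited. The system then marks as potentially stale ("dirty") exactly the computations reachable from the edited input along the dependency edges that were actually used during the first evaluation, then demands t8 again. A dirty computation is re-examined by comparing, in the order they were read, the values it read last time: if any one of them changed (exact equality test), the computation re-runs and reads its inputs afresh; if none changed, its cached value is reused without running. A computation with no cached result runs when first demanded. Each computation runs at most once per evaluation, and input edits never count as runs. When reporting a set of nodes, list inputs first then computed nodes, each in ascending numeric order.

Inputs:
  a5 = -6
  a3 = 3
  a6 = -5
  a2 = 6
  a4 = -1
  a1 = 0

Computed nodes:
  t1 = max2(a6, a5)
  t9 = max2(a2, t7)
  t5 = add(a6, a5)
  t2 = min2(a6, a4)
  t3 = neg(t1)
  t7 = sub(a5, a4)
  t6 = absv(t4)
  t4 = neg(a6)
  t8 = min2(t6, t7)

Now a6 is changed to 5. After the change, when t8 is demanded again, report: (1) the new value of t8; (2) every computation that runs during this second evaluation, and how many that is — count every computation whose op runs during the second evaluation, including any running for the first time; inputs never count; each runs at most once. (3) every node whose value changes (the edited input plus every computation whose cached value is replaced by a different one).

New value of t8: -5.
Computations that run: t4, t6 — 2 in total.
Values that change: a6, t4.
Key observation: the change is absorbed at t6 — it re-runs but produces the same value, and the output's value is unchanged.

First evaluation (everything demanded from the output):
  t4 = neg(-5) = 5
  t6 = absv(5) = 5
  t7 = sub(-6, -1) = -5
  t8 = min2(5, -5) = -5

Propagation after the edit:
  t4: runs — a6 -5->5; result -5.
  t6: runs — t4 5->-5; result 5 (same value as before).
  t8: checked — values it read are unchanged (t6 unchanged, t7 unchanged); reused cached -5 without running.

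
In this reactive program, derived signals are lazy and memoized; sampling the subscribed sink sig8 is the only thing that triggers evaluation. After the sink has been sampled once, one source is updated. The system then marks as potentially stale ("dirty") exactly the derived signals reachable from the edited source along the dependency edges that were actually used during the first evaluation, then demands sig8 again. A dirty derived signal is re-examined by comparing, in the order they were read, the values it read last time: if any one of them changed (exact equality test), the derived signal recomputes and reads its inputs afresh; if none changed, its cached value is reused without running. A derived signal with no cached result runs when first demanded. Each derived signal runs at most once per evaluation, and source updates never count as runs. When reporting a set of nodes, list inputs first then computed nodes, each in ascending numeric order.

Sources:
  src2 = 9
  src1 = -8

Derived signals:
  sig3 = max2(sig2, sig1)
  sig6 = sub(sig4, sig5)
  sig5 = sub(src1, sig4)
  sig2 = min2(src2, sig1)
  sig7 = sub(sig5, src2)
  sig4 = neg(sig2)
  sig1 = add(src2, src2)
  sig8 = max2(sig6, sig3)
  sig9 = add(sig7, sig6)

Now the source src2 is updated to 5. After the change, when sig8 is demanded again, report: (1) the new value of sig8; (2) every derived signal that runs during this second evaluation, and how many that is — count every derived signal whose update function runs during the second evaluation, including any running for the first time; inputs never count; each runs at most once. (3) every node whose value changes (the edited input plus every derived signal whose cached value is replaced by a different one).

Demanding sig8 again yields 10.
7 derived signals run: sig1, sig2, sig3, sig4, sig5, sig6, sig8.
The nodes whose values change: src2, sig1, sig2, sig3, sig4, sig5, sig6, sig8.

First demand of the output computes:
  sig1 = add(9, 9) = 18
  sig2 = min2(9, 18) = 9
  sig3 = max2(9, 18) = 18
  sig4 = neg(9) = -9
  sig5 = sub(-8, -9) = 1
  sig6 = sub(-9, 1) = -10
  sig8 = max2(-10, 18) = 18

After the edit, cleaning proceeds:
  sig1: a read changed (src2 9->5; src2 9->5) — executes, giving 10.
  sig2: a read changed (src2 9->5; sig1 18->10) — executes, giving 5.
  sig3: a read changed (sig2 9->5; sig1 18->10) — executes, giving 10.
  sig4: a read changed (sig2 9->5) — executes, giving -5.
  sig5: a read changed (sig4 -9->-5) — executes, giving -3.
  sig6: a read changed (sig4 -9->-5; sig5 1->-3) — executes, giving -2.
  sig8: a read changed (sig6 -10->-2; sig3 18->10) — executes, giving 10.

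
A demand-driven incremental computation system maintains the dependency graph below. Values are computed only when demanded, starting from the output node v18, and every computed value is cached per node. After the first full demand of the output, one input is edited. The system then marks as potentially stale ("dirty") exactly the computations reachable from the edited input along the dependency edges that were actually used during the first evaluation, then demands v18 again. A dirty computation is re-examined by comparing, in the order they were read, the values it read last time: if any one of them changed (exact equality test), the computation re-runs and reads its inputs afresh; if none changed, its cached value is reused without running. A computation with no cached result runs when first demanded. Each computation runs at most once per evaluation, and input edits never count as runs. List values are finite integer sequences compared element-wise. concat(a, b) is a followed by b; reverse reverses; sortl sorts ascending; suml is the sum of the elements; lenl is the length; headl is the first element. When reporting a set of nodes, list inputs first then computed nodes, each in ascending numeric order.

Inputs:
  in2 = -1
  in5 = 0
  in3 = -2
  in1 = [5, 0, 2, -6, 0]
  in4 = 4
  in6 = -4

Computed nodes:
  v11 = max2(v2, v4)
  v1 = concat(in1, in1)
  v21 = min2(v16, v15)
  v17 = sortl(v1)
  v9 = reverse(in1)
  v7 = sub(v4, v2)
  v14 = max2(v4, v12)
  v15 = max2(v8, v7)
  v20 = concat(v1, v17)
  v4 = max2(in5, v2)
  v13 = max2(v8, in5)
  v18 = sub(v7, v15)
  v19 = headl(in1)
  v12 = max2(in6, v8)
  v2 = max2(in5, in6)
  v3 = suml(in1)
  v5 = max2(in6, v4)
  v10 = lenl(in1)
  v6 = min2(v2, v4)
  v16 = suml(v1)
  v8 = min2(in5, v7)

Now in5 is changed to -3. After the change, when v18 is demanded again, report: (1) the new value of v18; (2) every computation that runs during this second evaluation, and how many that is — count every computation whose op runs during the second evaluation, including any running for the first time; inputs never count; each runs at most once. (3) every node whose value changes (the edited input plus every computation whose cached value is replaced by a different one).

New value of v18: 0.
Computations that run: v2, v4, v7, v8, v15 — 5 in total.
Values that change: in5, v2, v4, v8.
Key observation: the cutoff stops propagation at v18 — its inputs' values are unchanged, so it reuses its cache.

First evaluation (everything demanded from the output):
  v2 = max2(0, -4) = 0
  v4 = max2(0, 0) = 0
  v7 = sub(0, 0) = 0
  v8 = min2(0, 0) = 0
  v15 = max2(0, 0) = 0
  v18 = sub(0, 0) = 0

Propagation after the edit:
  v2: runs — in5 0->-3; result -3.
  v4: runs — in5 0->-3; v2 0->-3; result -3.
  v7: runs — v4 0->-3; v2 0->-3; result 0 (same value as before).
  v8: runs — in5 0->-3; result -3.
  v15: runs — v8 0->-3; result 0 (same value as before).
  v18: checked — values it read are unchanged (v7 unchanged, v15 unchanged); reused cached 0 without running.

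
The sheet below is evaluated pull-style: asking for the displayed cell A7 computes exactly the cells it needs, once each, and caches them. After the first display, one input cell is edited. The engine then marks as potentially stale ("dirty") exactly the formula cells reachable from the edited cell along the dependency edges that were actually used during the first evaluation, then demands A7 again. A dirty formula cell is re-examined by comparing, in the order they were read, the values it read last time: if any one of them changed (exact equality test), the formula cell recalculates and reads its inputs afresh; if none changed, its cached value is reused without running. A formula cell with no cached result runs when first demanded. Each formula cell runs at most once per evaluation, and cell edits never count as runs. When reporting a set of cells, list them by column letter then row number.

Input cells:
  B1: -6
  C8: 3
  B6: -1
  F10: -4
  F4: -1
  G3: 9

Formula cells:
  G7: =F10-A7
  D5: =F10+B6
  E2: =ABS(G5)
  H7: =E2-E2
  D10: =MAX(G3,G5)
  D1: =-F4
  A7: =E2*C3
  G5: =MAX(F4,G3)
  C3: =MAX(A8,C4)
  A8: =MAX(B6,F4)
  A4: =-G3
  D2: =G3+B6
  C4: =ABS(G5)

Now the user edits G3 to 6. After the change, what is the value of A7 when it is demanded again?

First demand of the output computes:
  A8 = MAX(-1, -1) = -1
  G5 = MAX(-1, 9) = 9
  C4 = ABS(9) = 9
  C3 = MAX(-1, 9) = 9
  E2 = ABS(9) = 9
  A7 = 9 * 9 = 81

After the edit, cleaning proceeds:
  G5: a read changed (G3 9->6) — executes, giving 6.
  C4: a read changed (G5 9->6) — executes, giving 6.
  C3: a read changed (C4 9->6) — executes, giving 6.
  E2: a read changed (G5 9->6) — executes, giving 6.
  A7: a read changed (E2 9->6; C3 9->6) — executes, giving 36.

Demanding A7 again yields 36.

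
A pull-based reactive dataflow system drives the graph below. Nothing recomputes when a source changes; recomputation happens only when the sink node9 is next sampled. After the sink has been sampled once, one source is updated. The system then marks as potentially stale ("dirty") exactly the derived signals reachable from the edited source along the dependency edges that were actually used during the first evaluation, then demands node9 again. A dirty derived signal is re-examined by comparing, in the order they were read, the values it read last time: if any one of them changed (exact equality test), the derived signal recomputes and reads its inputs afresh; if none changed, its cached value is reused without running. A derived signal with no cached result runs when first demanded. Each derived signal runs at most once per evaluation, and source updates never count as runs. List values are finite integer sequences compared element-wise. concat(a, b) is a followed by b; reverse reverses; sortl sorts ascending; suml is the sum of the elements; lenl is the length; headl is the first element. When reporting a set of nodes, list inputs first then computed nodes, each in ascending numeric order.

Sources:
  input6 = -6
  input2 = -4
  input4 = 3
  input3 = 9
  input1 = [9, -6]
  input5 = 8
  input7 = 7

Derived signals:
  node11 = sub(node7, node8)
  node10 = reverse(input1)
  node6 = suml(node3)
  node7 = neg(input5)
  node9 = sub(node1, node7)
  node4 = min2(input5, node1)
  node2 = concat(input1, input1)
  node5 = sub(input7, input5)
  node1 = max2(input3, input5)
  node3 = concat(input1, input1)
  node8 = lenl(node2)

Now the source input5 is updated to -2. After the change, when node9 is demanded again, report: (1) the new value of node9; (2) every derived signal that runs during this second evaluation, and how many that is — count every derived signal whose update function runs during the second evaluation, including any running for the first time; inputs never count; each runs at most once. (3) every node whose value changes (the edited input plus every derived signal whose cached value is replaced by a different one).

New value of node9: 7.
Derived signals that run: node1, node7, node9 — 3 in total.
Values that change: input5, node7, node9.

First evaluation (everything demanded from the output):
  node1 = max2(9, 8) = 9
  node7 = neg(8) = -8
  node9 = sub(9, -8) = 17

Propagation after the edit:
  node1: runs — input5 8->-2; result 9 (same value as before).
  node7: runs — input5 8->-2; result 2.
  node9: runs — node7 -8->2; result 7.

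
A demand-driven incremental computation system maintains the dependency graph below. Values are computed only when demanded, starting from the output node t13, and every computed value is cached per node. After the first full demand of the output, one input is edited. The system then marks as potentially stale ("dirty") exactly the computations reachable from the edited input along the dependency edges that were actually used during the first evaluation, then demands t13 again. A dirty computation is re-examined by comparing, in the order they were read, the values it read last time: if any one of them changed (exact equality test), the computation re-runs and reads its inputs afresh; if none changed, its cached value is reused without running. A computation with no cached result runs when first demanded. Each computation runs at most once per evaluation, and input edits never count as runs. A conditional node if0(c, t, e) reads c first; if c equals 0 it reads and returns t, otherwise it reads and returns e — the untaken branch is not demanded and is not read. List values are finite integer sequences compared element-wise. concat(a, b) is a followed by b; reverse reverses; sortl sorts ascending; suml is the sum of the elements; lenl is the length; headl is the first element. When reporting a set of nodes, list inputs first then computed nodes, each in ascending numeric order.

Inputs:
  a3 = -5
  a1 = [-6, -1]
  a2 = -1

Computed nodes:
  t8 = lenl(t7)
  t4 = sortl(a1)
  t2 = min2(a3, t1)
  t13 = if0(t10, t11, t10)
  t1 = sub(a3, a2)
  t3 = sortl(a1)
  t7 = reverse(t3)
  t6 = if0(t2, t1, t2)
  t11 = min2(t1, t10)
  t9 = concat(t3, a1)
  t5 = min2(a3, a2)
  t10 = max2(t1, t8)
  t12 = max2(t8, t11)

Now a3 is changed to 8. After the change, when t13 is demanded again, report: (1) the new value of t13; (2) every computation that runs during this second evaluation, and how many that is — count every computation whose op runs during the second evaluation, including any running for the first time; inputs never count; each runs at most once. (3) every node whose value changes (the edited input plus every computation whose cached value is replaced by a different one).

New value of t13: 9.
Computations that run: t1, t10, t13 — 3 in total.
Values that change: a3, t1, t10, t13.

First evaluation (everything demanded from the output):
  t1 = sub(-5, -1) = -4
  t3 = sortl([-6, -1]) = [-6, -1]
  t7 = reverse([-6, -1]) = [-1, -6]
  t8 = lenl([-1, -6]) = 2
  t10 = max2(-4, 2) = 2
  t13 = if0(t10=2 -> else branch t10) = 2

Propagation after the edit:
  t1: runs — a3 -5->8; result 9.
  t10: runs — t1 -4->9; result 9.
  t13: runs — t10 2->9; t10 2->9; result 9.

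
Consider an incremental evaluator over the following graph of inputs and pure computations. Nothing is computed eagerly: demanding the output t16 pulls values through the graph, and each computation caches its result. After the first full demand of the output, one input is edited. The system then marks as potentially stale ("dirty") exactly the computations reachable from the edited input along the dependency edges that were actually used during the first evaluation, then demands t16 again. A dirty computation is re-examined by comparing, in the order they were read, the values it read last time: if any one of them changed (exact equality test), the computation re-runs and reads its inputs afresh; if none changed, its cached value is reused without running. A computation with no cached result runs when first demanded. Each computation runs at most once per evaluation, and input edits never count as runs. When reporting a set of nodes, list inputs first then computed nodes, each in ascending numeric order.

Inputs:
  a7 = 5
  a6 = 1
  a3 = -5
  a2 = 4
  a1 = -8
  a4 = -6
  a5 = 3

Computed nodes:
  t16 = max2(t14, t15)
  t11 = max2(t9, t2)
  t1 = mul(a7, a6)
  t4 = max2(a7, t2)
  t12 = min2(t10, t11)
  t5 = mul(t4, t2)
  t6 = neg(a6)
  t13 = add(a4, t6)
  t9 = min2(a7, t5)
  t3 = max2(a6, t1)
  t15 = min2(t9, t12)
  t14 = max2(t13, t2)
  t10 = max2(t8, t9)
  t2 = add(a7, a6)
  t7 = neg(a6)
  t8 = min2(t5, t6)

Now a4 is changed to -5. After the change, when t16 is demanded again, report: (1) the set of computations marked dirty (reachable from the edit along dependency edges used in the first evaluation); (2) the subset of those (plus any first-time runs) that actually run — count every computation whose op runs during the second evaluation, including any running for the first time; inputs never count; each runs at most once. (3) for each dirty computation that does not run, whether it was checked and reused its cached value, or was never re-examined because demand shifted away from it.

Dirty set: t13, t14, t16.
Run set: t13, t14 (2 run).
Re-examined without running (cache reused): t16.
The important point: t14 recomputes to an identical value, and the output ends up unchanged.

Initial pass — values computed on the first demand:
  t2 = add(5, 1) = 6
  t4 = max2(5, 6) = 6
  t5 = mul(6, 6) = 36
  t6 = neg(1) = -1
  t8 = min2(36, -1) = -1
  t9 = min2(5, 36) = 5
  t10 = max2(-1, 5) = 5
  t11 = max2(5, 6) = 6
  t12 = min2(5, 6) = 5
  t13 = add(-6, -1) = -7
  t14 = max2(-7, 6) = 6
  t15 = min2(5, 5) = 5
  t16 = max2(6, 5) = 6

Second demand — change propagation:
  t13: re-runs because a4 -6->-5; new result -6.
  t14: re-runs because t13 -7->-6; new result 6 (unchanged).
  t16: re-examined; everything it read last time is the same (t14 unchanged, t15 unchanged) — cache 6 kept, no run.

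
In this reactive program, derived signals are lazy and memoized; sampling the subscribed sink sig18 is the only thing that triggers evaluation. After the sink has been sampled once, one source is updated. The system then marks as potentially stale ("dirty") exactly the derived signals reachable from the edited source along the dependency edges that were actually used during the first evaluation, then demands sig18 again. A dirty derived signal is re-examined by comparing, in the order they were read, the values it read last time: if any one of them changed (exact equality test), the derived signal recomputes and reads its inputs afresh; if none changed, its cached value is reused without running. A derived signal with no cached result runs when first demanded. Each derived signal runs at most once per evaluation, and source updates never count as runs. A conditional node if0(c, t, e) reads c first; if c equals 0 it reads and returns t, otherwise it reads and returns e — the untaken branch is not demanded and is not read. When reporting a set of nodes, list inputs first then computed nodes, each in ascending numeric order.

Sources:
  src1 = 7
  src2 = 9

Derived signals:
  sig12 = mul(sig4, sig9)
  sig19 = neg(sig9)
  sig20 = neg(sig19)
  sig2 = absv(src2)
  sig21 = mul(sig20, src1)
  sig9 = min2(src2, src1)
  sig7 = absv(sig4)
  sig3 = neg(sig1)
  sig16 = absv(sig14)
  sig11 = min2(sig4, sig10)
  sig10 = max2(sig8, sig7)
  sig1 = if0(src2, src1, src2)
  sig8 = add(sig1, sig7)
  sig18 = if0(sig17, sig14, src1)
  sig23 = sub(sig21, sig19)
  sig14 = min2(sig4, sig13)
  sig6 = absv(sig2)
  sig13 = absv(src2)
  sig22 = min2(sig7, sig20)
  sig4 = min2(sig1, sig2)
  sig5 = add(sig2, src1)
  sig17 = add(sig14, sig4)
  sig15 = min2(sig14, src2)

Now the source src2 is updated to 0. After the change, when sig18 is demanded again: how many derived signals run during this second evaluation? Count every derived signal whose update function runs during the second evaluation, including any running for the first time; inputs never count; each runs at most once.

7 derived signals run: sig1, sig2, sig4, sig13, sig14, sig17, sig18.

First demand of the output computes:
  sig1 = if0(src2=9 -> else branch src2) = 9
  sig2 = absv(9) = 9
  sig4 = min2(9, 9) = 9
  sig13 = absv(9) = 9
  sig14 = min2(9, 9) = 9
  sig17 = add(9, 9) = 18
  sig18 = if0(sig17=18 -> else branch src1) = 7

After the edit, cleaning proceeds:
  sig1: a read changed (src2 9->0; src2 9->0) — executes, giving 7.
  sig2: a read changed (src2 9->0) — executes, giving 0.
  sig4: a read changed (sig1 9->7; sig2 9->0) — executes, giving 0.
  sig13: a read changed (src2 9->0) — executes, giving 0.
  sig14: a read changed (sig4 9->0; sig13 9->0) — executes, giving 0.
  sig17: a read changed (sig14 9->0; sig4 9->0) — executes, giving 0.
  sig18: a read changed (sig17 18->0) — executes, giving 0.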